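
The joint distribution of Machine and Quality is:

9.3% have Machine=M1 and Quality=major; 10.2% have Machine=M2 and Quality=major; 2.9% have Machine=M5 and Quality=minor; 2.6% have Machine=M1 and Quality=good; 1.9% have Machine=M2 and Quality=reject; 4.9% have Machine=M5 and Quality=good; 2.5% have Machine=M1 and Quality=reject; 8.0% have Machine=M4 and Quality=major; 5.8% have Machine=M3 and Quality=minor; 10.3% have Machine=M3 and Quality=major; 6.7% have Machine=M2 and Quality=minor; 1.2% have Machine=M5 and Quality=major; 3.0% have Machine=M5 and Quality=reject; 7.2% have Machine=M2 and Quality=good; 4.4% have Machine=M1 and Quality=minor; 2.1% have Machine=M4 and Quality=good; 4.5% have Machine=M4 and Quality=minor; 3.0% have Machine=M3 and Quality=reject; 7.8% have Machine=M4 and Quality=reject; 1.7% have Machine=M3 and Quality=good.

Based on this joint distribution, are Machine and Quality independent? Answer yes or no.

P(Machine=M4) = 0.224 and P(Quality=reject) = 0.182, so their product is 0.04077, but P(Machine=M4, Quality=reject) = 0.078. Since these differ, Machine and Quality are not independent.

no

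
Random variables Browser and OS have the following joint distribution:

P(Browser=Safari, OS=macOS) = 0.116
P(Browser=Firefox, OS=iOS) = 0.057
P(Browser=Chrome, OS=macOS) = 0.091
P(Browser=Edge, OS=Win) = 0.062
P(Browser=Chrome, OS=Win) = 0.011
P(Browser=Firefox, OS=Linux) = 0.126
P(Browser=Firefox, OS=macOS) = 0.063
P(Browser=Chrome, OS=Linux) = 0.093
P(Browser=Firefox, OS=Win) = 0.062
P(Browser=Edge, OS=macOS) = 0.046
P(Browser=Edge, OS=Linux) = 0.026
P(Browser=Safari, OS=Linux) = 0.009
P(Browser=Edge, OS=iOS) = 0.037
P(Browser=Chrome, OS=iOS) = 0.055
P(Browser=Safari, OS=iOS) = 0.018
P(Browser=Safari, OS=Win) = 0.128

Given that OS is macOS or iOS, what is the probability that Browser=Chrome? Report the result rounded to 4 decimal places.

0.3023

P(OS=macOS) = 0.091 + 0.063 + 0.116 + 0.046 = 0.316.
P(OS=iOS) = 0.055 + 0.057 + 0.018 + 0.037 = 0.167.
P(OS ∈ {macOS, iOS}) = 0.316 + 0.167 = 0.483; P(Browser=Chrome, OS ∈ {macOS, iOS}) = 0.091 + 0.055 = 0.146.
P(Browser=Chrome | OS ∈ {macOS, iOS}) = 0.146/0.483 = 0.3023.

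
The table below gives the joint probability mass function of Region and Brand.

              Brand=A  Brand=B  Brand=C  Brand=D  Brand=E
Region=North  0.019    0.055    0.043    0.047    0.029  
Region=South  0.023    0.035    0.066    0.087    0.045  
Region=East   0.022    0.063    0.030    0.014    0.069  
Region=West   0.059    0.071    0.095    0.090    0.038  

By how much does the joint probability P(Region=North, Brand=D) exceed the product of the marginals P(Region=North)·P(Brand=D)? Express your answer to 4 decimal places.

0.0011

P(Region=North) = 0.019 + 0.055 + 0.043 + 0.047 + 0.029 = 0.193.
P(Brand=D) = 0.047 + 0.087 + 0.014 + 0.090 = 0.238.
P(Region=North, Brand=D) − P(Region=North)P(Brand=D) = 0.047 − 0.193×0.238 = 0.0011.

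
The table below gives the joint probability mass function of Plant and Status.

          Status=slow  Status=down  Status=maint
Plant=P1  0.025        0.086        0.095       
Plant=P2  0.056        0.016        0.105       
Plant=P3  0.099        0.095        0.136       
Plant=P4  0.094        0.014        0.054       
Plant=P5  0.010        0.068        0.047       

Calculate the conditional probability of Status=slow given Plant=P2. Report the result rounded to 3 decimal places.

P(Plant=P2) = 0.056 + 0.016 + 0.105 = 0.177.
P(Status=slow | Plant=P2) = 0.056/0.177 = 0.316.

0.316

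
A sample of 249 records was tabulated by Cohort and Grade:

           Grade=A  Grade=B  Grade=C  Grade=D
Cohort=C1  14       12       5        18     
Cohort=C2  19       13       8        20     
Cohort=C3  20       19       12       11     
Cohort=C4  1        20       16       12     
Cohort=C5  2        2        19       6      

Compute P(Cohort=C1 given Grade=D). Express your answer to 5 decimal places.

0.26866

Total with Grade=D: 18 + 20 + 11 + 12 + 6 = 67.
P(Cohort=C1 | Grade=D) = 18/67 = 0.26866.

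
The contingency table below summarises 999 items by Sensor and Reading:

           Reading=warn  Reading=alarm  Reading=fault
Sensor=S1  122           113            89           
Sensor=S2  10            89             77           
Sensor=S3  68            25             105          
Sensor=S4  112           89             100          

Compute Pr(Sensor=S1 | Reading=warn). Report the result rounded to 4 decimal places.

0.3910

Total with Reading=warn: 122 + 10 + 68 + 112 = 312.
P(Sensor=S1 | Reading=warn) = 122/312 = 0.3910.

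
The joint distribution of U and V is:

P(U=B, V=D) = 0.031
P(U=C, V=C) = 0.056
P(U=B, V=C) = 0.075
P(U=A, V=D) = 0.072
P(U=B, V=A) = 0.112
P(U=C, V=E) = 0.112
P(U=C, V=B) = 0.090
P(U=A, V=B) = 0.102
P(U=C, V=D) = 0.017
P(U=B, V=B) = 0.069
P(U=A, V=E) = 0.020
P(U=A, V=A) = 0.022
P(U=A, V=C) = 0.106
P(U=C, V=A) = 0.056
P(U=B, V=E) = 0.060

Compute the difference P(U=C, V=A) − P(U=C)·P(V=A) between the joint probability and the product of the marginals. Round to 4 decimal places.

P(U=C) = 0.056 + 0.090 + 0.056 + 0.017 + 0.112 = 0.331.
P(V=A) = 0.022 + 0.112 + 0.056 = 0.190.
P(U=C, V=A) − P(U=C)P(V=A) = 0.056 − 0.331×0.190 = -0.0069.

-0.0069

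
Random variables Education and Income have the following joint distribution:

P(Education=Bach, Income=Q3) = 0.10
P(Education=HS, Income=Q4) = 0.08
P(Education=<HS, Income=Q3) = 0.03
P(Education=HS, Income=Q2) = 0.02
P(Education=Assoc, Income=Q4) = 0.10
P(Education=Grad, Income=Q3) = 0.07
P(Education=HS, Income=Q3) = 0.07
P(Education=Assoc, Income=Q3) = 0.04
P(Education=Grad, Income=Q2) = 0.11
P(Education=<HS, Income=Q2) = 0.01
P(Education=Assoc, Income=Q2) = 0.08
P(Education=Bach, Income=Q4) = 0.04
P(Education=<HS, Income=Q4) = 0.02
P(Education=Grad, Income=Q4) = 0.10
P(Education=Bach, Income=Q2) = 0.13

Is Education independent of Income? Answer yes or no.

no

P(Education=Bach) = 0.27 and P(Income=Q4) = 0.34, so their product is 0.0918, but P(Education=Bach, Income=Q4) = 0.04. Since these differ, Education and Income are not independent.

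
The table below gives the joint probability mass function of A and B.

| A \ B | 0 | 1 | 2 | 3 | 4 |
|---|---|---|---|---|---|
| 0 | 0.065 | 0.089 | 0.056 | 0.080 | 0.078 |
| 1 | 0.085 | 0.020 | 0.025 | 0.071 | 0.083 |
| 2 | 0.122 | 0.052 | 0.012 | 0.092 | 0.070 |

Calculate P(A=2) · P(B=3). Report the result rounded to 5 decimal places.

P(A=2) = 0.122 + 0.052 + 0.012 + 0.092 + 0.070 = 0.348.
P(B=3) = 0.080 + 0.071 + 0.092 = 0.243.
Product: 0.348 × 0.243 = 0.08456.

0.08456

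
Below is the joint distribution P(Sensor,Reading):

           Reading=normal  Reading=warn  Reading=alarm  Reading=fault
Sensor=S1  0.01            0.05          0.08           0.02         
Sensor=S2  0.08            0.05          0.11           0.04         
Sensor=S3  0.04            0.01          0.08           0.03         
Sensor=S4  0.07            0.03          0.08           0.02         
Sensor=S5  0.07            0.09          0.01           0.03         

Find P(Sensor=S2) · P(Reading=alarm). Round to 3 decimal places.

0.101

P(Sensor=S2) = 0.08 + 0.05 + 0.11 + 0.04 = 0.28.
P(Reading=alarm) = 0.08 + 0.11 + 0.08 + 0.08 + 0.01 = 0.36.
Product: 0.28 × 0.36 = 0.101.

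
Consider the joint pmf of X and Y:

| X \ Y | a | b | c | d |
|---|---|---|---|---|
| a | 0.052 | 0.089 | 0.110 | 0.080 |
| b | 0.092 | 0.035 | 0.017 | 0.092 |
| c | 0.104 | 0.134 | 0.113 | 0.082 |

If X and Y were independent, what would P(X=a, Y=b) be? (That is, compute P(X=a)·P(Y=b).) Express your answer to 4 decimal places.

0.0854

P(X=a) = 0.052 + 0.089 + 0.110 + 0.080 = 0.331.
P(Y=b) = 0.089 + 0.035 + 0.134 = 0.258.
Product: 0.331 × 0.258 = 0.0854.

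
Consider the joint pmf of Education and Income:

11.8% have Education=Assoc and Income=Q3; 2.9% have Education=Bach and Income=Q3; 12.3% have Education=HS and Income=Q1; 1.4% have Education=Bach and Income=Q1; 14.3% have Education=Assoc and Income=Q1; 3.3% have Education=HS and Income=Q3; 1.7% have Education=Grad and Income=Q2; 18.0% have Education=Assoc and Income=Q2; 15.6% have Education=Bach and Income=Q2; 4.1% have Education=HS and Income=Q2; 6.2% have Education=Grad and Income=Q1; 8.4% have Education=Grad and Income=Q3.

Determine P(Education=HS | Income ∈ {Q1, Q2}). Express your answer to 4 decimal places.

P(Income=Q1) = 0.123 + 0.143 + 0.014 + 0.062 = 0.342.
P(Income=Q2) = 0.041 + 0.180 + 0.156 + 0.017 = 0.394.
P(Income ∈ {Q1, Q2}) = 0.342 + 0.394 = 0.736; P(Education=HS, Income ∈ {Q1, Q2}) = 0.123 + 0.041 = 0.164.
P(Education=HS | Income ∈ {Q1, Q2}) = 0.164/0.736 = 0.2228.

0.2228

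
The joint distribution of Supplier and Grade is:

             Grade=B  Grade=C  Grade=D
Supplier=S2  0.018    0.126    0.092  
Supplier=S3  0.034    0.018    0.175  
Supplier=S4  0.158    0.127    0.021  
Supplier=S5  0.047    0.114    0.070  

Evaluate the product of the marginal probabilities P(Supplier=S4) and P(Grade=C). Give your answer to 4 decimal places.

0.1178

P(Supplier=S4) = 0.158 + 0.127 + 0.021 = 0.306.
P(Grade=C) = 0.126 + 0.018 + 0.127 + 0.114 = 0.385.
Product: 0.306 × 0.385 = 0.1178.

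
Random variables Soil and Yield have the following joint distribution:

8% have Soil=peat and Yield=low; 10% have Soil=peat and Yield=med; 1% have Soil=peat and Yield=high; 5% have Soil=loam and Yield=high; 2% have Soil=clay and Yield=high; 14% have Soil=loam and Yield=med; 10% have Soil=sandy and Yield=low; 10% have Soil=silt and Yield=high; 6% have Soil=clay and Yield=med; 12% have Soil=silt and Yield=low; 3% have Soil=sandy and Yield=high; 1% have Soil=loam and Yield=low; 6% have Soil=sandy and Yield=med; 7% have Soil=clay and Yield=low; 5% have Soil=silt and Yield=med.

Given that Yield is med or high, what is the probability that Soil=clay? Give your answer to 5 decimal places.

P(Yield=med) = 0.06 + 0.14 + 0.06 + 0.05 + 0.10 = 0.41.
P(Yield=high) = 0.03 + 0.05 + 0.02 + 0.10 + 0.01 = 0.21.
P(Yield ∈ {med, high}) = 0.41 + 0.21 = 0.62; P(Soil=clay, Yield ∈ {med, high}) = 0.06 + 0.02 = 0.08.
P(Soil=clay | Yield ∈ {med, high}) = 0.08/0.62 = 0.12903.

0.12903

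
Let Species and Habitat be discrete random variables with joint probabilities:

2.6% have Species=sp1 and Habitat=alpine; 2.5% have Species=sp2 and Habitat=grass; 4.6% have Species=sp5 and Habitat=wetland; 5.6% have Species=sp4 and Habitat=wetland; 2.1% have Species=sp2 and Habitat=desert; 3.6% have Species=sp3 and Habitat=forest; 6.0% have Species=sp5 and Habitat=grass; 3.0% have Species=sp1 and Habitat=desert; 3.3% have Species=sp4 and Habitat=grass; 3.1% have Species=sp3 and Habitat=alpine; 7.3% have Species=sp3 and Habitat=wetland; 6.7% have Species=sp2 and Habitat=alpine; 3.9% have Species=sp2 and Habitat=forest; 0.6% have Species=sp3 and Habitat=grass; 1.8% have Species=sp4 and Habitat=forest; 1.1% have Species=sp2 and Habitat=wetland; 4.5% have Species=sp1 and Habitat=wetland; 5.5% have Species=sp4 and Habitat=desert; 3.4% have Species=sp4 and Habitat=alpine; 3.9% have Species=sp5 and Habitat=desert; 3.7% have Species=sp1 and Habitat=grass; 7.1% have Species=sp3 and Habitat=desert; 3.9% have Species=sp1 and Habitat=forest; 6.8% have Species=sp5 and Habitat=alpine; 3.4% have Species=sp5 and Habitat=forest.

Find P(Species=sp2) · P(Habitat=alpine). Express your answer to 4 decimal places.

0.0368

P(Species=sp2) = 0.039 + 0.025 + 0.011 + 0.021 + 0.067 = 0.163.
P(Habitat=alpine) = 0.026 + 0.067 + 0.031 + 0.034 + 0.068 = 0.226.
Product: 0.163 × 0.226 = 0.0368.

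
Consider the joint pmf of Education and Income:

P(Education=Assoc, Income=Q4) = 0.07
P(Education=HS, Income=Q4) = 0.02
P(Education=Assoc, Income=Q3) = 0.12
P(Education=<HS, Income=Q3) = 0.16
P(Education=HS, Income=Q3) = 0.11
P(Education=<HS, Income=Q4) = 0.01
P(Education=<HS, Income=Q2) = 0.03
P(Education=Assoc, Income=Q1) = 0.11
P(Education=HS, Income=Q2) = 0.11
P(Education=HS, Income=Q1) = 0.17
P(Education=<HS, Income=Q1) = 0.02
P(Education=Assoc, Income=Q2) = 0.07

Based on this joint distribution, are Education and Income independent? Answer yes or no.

no

P(Education=<HS) = 0.22 and P(Income=Q3) = 0.39, so their product is 0.0858, but P(Education=<HS, Income=Q3) = 0.16. Since these differ, Education and Income are not independent.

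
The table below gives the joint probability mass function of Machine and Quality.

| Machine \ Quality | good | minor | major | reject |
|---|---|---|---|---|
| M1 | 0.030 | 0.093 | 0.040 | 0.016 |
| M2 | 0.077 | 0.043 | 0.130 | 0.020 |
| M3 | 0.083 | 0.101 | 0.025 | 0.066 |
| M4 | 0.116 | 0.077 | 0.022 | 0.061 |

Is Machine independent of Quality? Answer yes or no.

P(Machine=M2) = 0.270 and P(Quality=major) = 0.217, so their product is 0.05859, but P(Machine=M2, Quality=major) = 0.130. Since these differ, Machine and Quality are not independent.

no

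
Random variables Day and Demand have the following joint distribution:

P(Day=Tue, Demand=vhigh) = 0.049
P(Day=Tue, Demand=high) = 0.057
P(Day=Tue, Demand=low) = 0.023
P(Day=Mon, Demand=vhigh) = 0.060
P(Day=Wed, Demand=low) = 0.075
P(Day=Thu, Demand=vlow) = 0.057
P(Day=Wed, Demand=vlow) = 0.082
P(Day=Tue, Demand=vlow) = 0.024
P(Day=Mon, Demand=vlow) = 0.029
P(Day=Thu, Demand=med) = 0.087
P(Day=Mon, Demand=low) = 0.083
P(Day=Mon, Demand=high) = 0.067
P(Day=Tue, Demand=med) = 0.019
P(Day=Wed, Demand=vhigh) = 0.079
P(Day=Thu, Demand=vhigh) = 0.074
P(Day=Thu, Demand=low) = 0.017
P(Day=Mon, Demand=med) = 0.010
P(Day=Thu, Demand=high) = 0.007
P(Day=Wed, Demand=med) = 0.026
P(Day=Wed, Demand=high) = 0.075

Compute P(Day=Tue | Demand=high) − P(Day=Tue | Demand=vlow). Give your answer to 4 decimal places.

P(Demand=high) = 0.067 + 0.057 + 0.075 + 0.007 = 0.206; P(Day=Tue | Demand=high) = 0.057/0.206 = 0.27670.
P(Demand=vlow) = 0.029 + 0.024 + 0.082 + 0.057 = 0.192; P(Day=Tue | Demand=vlow) = 0.024/0.192 = 0.12500.
Difference = 0.1517.

0.1517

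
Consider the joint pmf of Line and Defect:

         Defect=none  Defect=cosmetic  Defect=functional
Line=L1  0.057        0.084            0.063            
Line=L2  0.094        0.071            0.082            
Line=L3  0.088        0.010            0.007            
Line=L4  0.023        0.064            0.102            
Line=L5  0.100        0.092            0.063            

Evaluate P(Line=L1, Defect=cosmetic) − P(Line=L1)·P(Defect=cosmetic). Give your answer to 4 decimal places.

P(Line=L1) = 0.057 + 0.084 + 0.063 = 0.204.
P(Defect=cosmetic) = 0.084 + 0.071 + 0.010 + 0.064 + 0.092 = 0.321.
P(Line=L1, Defect=cosmetic) − P(Line=L1)P(Defect=cosmetic) = 0.084 − 0.204×0.321 = 0.0185.

0.0185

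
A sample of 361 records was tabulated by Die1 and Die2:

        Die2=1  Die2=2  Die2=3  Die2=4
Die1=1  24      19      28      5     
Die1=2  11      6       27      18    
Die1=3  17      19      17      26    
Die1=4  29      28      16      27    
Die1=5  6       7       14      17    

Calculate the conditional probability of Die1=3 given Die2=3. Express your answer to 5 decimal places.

Total with Die2=3: 28 + 27 + 17 + 16 + 14 = 102.
P(Die1=3 | Die2=3) = 17/102 = 0.16667.

0.16667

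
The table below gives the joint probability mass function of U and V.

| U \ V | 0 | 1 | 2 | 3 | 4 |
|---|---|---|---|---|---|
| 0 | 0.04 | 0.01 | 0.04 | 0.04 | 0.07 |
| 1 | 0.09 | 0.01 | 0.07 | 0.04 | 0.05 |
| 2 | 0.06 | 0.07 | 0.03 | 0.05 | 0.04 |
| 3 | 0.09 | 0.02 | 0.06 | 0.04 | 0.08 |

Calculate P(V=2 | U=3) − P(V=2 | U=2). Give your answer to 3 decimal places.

P(U=3) = 0.09 + 0.02 + 0.06 + 0.04 + 0.08 = 0.29; P(V=2 | U=3) = 0.06/0.29 = 0.2069.
P(U=2) = 0.06 + 0.07 + 0.03 + 0.05 + 0.04 = 0.25; P(V=2 | U=2) = 0.03/0.25 = 0.1200.
Difference = 0.087.

0.087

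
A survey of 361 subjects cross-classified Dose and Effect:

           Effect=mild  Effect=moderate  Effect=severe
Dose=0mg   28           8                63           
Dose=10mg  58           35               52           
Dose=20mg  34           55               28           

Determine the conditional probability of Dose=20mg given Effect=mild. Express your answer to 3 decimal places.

Total with Effect=mild: 28 + 58 + 34 = 120.
P(Dose=20mg | Effect=mild) = 34/120 = 0.283.

0.283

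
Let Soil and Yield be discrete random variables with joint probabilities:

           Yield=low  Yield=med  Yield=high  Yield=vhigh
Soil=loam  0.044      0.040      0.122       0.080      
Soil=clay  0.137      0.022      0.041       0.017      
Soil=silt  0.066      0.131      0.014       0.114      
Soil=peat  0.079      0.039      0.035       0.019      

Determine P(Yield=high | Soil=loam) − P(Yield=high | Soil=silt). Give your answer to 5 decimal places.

P(Soil=loam) = 0.044 + 0.040 + 0.122 + 0.080 = 0.286; P(Yield=high | Soil=loam) = 0.122/0.286 = 0.426573.
P(Soil=silt) = 0.066 + 0.131 + 0.014 + 0.114 = 0.325; P(Yield=high | Soil=silt) = 0.014/0.325 = 0.043077.
Difference = 0.38350.

0.38350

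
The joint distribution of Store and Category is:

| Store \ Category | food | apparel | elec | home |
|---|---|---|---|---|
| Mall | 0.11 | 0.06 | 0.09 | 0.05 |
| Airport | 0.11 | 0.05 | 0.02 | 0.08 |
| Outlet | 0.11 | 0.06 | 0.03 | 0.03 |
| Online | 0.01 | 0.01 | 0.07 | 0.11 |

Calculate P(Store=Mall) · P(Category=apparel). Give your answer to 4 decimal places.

0.0558

P(Store=Mall) = 0.11 + 0.06 + 0.09 + 0.05 = 0.31.
P(Category=apparel) = 0.06 + 0.05 + 0.06 + 0.01 = 0.18.
Product: 0.31 × 0.18 = 0.0558.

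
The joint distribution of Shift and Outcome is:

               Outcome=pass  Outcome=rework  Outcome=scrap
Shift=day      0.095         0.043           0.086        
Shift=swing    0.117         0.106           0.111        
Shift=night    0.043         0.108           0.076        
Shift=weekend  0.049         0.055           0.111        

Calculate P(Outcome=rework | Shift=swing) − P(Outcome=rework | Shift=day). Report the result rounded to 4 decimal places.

0.1254

P(Shift=swing) = 0.117 + 0.106 + 0.111 = 0.334; P(Outcome=rework | Shift=swing) = 0.106/0.334 = 0.31737.
P(Shift=day) = 0.095 + 0.043 + 0.086 = 0.224; P(Outcome=rework | Shift=day) = 0.043/0.224 = 0.19196.
Difference = 0.1254.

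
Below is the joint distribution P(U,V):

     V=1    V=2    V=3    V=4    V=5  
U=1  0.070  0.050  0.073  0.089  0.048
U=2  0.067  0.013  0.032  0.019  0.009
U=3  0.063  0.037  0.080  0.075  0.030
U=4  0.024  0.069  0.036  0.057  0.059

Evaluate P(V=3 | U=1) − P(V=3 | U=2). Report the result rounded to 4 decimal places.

P(U=1) = 0.070 + 0.050 + 0.073 + 0.089 + 0.048 = 0.330; P(V=3 | U=1) = 0.073/0.330 = 0.22121.
P(U=2) = 0.067 + 0.013 + 0.032 + 0.019 + 0.009 = 0.140; P(V=3 | U=2) = 0.032/0.140 = 0.22857.
Difference = -0.0074.

-0.0074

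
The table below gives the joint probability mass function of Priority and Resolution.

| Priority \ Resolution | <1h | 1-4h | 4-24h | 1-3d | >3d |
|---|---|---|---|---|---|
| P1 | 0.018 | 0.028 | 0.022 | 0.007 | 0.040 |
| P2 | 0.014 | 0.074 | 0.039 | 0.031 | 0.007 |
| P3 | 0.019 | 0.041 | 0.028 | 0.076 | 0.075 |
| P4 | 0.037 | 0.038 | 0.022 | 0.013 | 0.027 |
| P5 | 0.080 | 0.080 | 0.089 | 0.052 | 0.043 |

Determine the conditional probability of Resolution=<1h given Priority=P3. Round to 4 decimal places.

P(Priority=P3) = 0.019 + 0.041 + 0.028 + 0.076 + 0.075 = 0.239.
P(Resolution=<1h | Priority=P3) = 0.019/0.239 = 0.0795.

0.0795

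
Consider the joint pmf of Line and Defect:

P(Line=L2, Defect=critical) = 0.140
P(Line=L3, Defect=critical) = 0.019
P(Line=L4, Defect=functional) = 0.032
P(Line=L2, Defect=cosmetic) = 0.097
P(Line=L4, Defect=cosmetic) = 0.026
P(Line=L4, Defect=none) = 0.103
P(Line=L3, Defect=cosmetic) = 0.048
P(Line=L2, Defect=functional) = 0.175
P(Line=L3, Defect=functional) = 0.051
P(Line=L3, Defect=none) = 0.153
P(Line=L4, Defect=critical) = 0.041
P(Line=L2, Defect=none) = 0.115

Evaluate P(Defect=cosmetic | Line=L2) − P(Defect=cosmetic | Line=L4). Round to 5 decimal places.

P(Line=L2) = 0.115 + 0.097 + 0.175 + 0.140 = 0.527; P(Defect=cosmetic | Line=L2) = 0.097/0.527 = 0.184061.
P(Line=L4) = 0.103 + 0.026 + 0.032 + 0.041 = 0.202; P(Defect=cosmetic | Line=L4) = 0.026/0.202 = 0.128713.
Difference = 0.05535.

0.05535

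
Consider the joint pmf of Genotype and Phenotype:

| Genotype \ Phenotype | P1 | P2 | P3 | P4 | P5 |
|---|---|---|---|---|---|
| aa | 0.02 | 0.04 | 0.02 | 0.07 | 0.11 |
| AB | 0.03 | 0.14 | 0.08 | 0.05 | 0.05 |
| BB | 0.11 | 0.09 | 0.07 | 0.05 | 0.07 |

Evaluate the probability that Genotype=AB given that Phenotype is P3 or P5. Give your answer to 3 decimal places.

P(Phenotype=P3) = 0.02 + 0.08 + 0.07 = 0.17.
P(Phenotype=P5) = 0.11 + 0.05 + 0.07 = 0.23.
P(Phenotype ∈ {P3, P5}) = 0.17 + 0.23 = 0.40; P(Genotype=AB, Phenotype ∈ {P3, P5}) = 0.08 + 0.05 = 0.13.
P(Genotype=AB | Phenotype ∈ {P3, P5}) = 0.13/0.40 = 0.325.

0.325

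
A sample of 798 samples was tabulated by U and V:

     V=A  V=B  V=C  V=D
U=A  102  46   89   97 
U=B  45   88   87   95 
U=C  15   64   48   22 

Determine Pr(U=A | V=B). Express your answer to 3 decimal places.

0.232

Total with V=B: 46 + 88 + 64 = 198.
P(U=A | V=B) = 46/198 = 0.232.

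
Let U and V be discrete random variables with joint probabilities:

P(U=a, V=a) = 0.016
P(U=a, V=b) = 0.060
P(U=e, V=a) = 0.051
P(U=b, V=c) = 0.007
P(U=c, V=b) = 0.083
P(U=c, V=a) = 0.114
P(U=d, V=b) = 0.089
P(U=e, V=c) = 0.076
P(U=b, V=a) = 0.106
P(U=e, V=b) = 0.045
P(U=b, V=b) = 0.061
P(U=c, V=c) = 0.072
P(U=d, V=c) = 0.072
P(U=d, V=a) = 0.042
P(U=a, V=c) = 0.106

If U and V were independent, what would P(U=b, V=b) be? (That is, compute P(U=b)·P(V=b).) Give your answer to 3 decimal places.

0.059

P(U=b) = 0.106 + 0.061 + 0.007 = 0.174.
P(V=b) = 0.060 + 0.061 + 0.083 + 0.089 + 0.045 = 0.338.
Product: 0.174 × 0.338 = 0.059.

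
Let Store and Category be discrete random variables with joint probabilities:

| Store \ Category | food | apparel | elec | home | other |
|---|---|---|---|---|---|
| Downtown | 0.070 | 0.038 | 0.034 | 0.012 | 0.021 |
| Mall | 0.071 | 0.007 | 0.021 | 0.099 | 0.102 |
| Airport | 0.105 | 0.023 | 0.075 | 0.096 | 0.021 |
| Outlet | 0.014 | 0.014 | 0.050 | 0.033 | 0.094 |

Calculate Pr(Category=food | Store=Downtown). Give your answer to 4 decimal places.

0.4000

P(Store=Downtown) = 0.070 + 0.038 + 0.034 + 0.012 + 0.021 = 0.175.
P(Category=food | Store=Downtown) = 0.070/0.175 = 0.4000.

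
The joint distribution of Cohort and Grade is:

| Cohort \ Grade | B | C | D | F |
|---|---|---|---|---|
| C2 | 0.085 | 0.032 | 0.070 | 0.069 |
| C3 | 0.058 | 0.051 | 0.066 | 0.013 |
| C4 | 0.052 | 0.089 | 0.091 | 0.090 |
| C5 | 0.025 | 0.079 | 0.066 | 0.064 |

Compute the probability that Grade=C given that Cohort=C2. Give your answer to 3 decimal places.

0.125

P(Cohort=C2) = 0.085 + 0.032 + 0.070 + 0.069 = 0.256.
P(Grade=C | Cohort=C2) = 0.032/0.256 = 0.125.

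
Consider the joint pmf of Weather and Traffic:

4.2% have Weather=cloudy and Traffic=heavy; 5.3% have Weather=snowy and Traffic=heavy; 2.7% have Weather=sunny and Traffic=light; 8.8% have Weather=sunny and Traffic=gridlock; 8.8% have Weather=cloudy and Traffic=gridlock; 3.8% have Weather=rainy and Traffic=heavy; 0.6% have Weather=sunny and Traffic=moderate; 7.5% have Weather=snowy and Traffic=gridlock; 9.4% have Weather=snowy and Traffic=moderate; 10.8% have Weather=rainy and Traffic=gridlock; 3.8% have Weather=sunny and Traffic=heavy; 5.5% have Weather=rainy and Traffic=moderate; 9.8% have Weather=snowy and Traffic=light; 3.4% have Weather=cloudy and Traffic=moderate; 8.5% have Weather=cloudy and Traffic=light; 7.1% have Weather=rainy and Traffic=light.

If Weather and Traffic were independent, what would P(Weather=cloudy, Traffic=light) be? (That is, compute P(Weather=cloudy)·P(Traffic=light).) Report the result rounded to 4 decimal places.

P(Weather=cloudy) = 0.085 + 0.034 + 0.042 + 0.088 = 0.249.
P(Traffic=light) = 0.027 + 0.085 + 0.071 + 0.098 = 0.281.
Product: 0.249 × 0.281 = 0.0700.

0.0700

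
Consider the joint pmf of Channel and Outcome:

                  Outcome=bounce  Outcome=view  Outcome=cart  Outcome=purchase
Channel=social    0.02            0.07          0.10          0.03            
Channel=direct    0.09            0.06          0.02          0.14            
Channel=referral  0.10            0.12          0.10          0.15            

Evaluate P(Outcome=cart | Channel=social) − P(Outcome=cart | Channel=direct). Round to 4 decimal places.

0.3900

P(Channel=social) = 0.02 + 0.07 + 0.10 + 0.03 = 0.22; P(Outcome=cart | Channel=social) = 0.10/0.22 = 0.45455.
P(Channel=direct) = 0.09 + 0.06 + 0.02 + 0.14 = 0.31; P(Outcome=cart | Channel=direct) = 0.02/0.31 = 0.06452.
Difference = 0.3900.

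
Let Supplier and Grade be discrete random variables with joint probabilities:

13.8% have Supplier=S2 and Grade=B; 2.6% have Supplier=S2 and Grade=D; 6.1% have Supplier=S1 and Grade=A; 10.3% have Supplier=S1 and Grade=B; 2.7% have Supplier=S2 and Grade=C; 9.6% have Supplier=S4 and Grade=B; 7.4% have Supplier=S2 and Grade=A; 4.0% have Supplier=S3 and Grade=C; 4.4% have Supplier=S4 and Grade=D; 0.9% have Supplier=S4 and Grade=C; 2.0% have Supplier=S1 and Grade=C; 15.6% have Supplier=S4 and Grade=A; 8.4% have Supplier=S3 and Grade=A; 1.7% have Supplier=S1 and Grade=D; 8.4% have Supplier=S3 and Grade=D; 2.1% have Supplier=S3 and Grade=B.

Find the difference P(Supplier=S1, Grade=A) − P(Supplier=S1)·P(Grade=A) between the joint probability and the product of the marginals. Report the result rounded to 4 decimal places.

P(Supplier=S1) = 0.061 + 0.103 + 0.020 + 0.017 = 0.201.
P(Grade=A) = 0.061 + 0.074 + 0.084 + 0.156 = 0.375.
P(Supplier=S1, Grade=A) − P(Supplier=S1)P(Grade=A) = 0.061 − 0.201×0.375 = -0.0144.

-0.0144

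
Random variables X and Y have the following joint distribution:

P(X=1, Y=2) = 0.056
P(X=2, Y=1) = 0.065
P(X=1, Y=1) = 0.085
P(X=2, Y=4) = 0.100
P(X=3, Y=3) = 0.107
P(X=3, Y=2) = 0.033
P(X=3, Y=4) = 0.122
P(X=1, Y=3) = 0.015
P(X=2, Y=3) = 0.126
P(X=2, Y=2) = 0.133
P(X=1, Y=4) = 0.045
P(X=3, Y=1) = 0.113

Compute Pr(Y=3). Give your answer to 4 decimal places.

0.2480

P(Y=3) = 0.015 + 0.126 + 0.107 = 0.248.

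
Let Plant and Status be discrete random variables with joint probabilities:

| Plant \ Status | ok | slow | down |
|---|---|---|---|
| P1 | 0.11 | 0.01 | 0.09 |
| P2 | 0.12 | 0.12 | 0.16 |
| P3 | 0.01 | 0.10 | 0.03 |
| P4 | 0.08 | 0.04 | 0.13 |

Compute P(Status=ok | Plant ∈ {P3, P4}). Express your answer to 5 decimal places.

P(Plant=P3) = 0.01 + 0.10 + 0.03 = 0.14.
P(Plant=P4) = 0.08 + 0.04 + 0.13 = 0.25.
P(Plant ∈ {P3, P4}) = 0.14 + 0.25 = 0.39; P(Status=ok, Plant ∈ {P3, P4}) = 0.01 + 0.08 = 0.09.
P(Status=ok | Plant ∈ {P3, P4}) = 0.09/0.39 = 0.23077.

0.23077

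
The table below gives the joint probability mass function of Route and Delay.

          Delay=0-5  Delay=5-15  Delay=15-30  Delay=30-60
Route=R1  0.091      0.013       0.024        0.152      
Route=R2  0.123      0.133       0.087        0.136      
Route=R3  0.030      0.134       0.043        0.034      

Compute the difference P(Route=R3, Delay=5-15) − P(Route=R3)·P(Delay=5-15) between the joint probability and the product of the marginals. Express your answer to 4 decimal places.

0.0665

P(Route=R3) = 0.030 + 0.134 + 0.043 + 0.034 = 0.241.
P(Delay=5-15) = 0.013 + 0.133 + 0.134 = 0.280.
P(Route=R3, Delay=5-15) − P(Route=R3)P(Delay=5-15) = 0.134 − 0.241×0.280 = 0.0665.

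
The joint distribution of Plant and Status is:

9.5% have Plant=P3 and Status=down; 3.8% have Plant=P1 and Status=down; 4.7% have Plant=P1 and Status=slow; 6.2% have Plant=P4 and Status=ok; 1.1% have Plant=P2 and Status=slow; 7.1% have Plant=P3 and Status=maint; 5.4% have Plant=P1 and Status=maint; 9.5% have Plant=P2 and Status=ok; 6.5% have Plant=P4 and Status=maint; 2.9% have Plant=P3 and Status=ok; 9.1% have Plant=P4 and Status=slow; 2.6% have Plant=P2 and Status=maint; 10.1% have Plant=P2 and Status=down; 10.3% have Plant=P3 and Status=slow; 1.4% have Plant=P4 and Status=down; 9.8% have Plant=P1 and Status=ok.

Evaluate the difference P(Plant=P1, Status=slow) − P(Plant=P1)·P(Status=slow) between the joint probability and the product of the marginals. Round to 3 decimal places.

-0.013

P(Plant=P1) = 0.098 + 0.047 + 0.038 + 0.054 = 0.237.
P(Status=slow) = 0.047 + 0.011 + 0.103 + 0.091 = 0.252.
P(Plant=P1, Status=slow) − P(Plant=P1)P(Status=slow) = 0.047 − 0.237×0.252 = -0.013.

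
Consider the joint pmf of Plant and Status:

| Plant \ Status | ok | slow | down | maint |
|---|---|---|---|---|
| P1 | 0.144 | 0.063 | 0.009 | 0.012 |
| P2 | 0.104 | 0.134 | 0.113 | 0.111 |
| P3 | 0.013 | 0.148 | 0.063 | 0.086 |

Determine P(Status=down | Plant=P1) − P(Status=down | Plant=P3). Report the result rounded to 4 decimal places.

P(Plant=P1) = 0.144 + 0.063 + 0.009 + 0.012 = 0.228; P(Status=down | Plant=P1) = 0.009/0.228 = 0.03947.
P(Plant=P3) = 0.013 + 0.148 + 0.063 + 0.086 = 0.310; P(Status=down | Plant=P3) = 0.063/0.310 = 0.20323.
Difference = -0.1638.

-0.1638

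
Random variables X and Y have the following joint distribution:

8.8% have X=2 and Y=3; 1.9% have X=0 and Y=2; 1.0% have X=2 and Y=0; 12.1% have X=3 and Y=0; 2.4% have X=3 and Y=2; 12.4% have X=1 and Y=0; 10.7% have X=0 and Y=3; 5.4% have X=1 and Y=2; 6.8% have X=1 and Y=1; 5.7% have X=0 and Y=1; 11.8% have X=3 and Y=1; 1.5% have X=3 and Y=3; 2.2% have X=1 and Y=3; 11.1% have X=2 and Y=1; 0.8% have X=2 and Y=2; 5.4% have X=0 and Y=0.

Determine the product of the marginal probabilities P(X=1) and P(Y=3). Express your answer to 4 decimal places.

P(X=1) = 0.124 + 0.068 + 0.054 + 0.022 = 0.268.
P(Y=3) = 0.107 + 0.022 + 0.088 + 0.015 = 0.232.
Product: 0.268 × 0.232 = 0.0622.

0.0622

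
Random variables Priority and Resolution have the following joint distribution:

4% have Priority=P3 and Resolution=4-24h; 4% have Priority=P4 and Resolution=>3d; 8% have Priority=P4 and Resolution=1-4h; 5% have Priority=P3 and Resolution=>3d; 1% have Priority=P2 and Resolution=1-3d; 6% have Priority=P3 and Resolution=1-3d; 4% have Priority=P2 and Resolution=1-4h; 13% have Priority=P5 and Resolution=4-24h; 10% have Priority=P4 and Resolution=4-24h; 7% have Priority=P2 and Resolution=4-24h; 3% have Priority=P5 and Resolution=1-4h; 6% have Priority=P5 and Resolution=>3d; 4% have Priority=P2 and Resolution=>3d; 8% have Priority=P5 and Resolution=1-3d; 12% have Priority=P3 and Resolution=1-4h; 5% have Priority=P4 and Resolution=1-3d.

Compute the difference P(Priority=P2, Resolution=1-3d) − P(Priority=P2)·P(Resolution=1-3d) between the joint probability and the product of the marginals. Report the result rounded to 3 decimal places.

-0.022

P(Priority=P2) = 0.04 + 0.07 + 0.01 + 0.04 = 0.16.
P(Resolution=1-3d) = 0.01 + 0.06 + 0.05 + 0.08 = 0.20.
P(Priority=P2, Resolution=1-3d) − P(Priority=P2)P(Resolution=1-3d) = 0.01 − 0.16×0.20 = -0.022.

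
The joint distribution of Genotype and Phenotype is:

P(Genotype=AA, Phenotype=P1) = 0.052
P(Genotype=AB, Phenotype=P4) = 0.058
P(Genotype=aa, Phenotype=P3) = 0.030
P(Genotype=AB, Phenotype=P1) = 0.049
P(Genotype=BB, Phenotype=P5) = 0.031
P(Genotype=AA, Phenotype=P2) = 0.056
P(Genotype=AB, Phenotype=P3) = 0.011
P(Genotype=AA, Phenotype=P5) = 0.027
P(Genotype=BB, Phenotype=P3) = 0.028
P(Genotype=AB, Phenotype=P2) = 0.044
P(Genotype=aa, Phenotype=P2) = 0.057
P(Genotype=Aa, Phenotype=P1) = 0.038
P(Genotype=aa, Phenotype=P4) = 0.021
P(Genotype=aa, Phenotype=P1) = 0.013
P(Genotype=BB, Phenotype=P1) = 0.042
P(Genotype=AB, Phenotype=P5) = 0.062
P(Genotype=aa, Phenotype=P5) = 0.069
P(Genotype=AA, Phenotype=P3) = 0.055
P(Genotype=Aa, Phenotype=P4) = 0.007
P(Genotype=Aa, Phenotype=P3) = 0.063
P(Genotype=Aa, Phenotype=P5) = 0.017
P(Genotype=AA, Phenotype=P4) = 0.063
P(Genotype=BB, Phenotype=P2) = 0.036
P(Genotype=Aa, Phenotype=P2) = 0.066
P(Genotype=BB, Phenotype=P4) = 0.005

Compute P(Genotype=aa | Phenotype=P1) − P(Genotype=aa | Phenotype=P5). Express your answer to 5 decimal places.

-0.26794

P(Phenotype=P1) = 0.052 + 0.038 + 0.013 + 0.049 + 0.042 = 0.194; P(Genotype=aa | Phenotype=P1) = 0.013/0.194 = 0.067010.
P(Phenotype=P5) = 0.027 + 0.017 + 0.069 + 0.062 + 0.031 = 0.206; P(Genotype=aa | Phenotype=P5) = 0.069/0.206 = 0.334951.
Difference = -0.26794.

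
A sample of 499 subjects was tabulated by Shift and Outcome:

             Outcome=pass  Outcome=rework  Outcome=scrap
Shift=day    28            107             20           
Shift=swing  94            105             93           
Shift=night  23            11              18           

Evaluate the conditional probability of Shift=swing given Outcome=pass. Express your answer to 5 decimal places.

Total with Outcome=pass: 28 + 94 + 23 = 145.
P(Shift=swing | Outcome=pass) = 94/145 = 0.64828.

0.64828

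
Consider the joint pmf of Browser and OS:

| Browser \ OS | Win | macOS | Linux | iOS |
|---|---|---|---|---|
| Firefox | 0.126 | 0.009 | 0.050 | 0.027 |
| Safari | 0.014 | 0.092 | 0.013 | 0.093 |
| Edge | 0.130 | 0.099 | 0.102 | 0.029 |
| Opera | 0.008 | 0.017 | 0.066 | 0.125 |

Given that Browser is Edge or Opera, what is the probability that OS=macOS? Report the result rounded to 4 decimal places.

0.2014

P(Browser=Edge) = 0.130 + 0.099 + 0.102 + 0.029 = 0.360.
P(Browser=Opera) = 0.008 + 0.017 + 0.066 + 0.125 = 0.216.
P(Browser ∈ {Edge, Opera}) = 0.360 + 0.216 = 0.576; P(OS=macOS, Browser ∈ {Edge, Opera}) = 0.099 + 0.017 = 0.116.
P(OS=macOS | Browser ∈ {Edge, Opera}) = 0.116/0.576 = 0.2014.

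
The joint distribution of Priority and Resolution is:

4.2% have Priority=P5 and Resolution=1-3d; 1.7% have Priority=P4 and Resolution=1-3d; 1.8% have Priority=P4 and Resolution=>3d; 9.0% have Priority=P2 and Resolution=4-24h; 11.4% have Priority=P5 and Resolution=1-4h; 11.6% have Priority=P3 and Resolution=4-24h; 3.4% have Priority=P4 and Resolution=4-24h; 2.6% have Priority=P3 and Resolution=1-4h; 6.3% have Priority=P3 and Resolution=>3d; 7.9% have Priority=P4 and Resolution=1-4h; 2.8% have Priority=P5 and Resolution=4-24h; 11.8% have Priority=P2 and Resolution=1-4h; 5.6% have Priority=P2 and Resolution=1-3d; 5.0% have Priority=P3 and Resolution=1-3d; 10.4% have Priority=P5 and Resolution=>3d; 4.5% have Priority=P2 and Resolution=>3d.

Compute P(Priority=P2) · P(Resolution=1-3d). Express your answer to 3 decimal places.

0.051

P(Priority=P2) = 0.118 + 0.090 + 0.056 + 0.045 = 0.309.
P(Resolution=1-3d) = 0.056 + 0.050 + 0.017 + 0.042 = 0.165.
Product: 0.309 × 0.165 = 0.051.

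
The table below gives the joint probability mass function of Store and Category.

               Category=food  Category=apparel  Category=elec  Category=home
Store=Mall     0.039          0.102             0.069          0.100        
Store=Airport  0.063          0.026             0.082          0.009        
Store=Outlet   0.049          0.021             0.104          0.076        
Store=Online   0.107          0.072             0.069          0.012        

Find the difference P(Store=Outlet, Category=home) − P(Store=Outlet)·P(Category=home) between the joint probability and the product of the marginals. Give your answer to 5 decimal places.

P(Store=Outlet) = 0.049 + 0.021 + 0.104 + 0.076 = 0.250.
P(Category=home) = 0.100 + 0.009 + 0.076 + 0.012 = 0.197.
P(Store=Outlet, Category=home) − P(Store=Outlet)P(Category=home) = 0.076 − 0.250×0.197 = 0.02675.

0.02675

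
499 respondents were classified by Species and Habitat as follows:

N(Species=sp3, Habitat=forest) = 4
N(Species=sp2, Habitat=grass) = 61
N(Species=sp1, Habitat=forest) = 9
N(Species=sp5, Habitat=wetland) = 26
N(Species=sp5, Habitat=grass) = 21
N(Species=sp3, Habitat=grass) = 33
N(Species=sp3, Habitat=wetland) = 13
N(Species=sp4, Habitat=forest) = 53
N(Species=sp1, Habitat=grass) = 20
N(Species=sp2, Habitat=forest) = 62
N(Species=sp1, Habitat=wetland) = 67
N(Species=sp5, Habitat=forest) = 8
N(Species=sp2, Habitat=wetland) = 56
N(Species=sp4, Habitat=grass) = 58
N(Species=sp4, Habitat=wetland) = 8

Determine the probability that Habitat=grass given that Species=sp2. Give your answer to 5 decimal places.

0.34078

Total with Species=sp2: 62 + 61 + 56 = 179.
P(Habitat=grass | Species=sp2) = 61/179 = 0.34078.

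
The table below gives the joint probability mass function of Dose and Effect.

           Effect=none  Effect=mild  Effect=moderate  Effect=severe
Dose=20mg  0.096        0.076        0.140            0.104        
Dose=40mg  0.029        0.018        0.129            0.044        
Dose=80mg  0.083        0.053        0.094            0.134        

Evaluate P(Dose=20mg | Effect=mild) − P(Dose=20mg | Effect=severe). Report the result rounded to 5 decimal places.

P(Effect=mild) = 0.076 + 0.018 + 0.053 = 0.147; P(Dose=20mg | Effect=mild) = 0.076/0.147 = 0.517007.
P(Effect=severe) = 0.104 + 0.044 + 0.134 = 0.282; P(Dose=20mg | Effect=severe) = 0.104/0.282 = 0.368794.
Difference = 0.14821.

0.14821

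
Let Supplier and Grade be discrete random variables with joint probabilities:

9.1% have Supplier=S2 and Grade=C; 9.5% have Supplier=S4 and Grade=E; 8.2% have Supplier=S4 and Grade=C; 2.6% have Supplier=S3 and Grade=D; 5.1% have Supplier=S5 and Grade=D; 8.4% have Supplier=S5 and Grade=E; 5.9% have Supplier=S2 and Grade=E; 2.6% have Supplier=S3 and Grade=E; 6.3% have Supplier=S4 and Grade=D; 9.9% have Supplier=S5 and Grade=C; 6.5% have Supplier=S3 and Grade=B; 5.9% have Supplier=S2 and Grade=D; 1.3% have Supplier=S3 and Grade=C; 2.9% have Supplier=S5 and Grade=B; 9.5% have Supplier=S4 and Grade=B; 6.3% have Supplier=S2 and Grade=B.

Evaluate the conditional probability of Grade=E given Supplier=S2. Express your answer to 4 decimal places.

P(Supplier=S2) = 0.063 + 0.091 + 0.059 + 0.059 = 0.272.
P(Grade=E | Supplier=S2) = 0.059/0.272 = 0.2169.

0.2169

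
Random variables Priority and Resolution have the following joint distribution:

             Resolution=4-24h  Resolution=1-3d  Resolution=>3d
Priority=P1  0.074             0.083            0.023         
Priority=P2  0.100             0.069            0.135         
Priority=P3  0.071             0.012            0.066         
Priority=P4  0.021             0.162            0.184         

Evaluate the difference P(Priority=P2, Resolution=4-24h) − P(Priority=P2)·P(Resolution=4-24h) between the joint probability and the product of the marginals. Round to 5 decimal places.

0.01914

P(Priority=P2) = 0.100 + 0.069 + 0.135 = 0.304.
P(Resolution=4-24h) = 0.074 + 0.100 + 0.071 + 0.021 = 0.266.
P(Priority=P2, Resolution=4-24h) − P(Priority=P2)P(Resolution=4-24h) = 0.100 − 0.304×0.266 = 0.01914.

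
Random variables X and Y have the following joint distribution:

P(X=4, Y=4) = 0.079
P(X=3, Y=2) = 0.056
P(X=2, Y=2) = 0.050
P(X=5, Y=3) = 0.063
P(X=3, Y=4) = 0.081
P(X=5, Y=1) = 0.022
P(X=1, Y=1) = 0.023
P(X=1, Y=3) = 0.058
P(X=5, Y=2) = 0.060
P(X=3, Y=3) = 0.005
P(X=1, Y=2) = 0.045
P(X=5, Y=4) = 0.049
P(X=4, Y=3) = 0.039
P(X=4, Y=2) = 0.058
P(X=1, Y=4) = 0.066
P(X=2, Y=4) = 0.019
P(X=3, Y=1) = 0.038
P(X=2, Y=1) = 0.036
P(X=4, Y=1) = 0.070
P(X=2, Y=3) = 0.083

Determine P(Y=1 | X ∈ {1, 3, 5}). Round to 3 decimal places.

P(X=1) = 0.023 + 0.045 + 0.058 + 0.066 = 0.192.
P(X=3) = 0.038 + 0.056 + 0.005 + 0.081 = 0.180.
P(X=5) = 0.022 + 0.060 + 0.063 + 0.049 = 0.194.
P(X ∈ {1, 3, 5}) = 0.192 + 0.180 + 0.194 = 0.566; P(Y=1, X ∈ {1, 3, 5}) = 0.023 + 0.038 + 0.022 = 0.083.
P(Y=1 | X ∈ {1, 3, 5}) = 0.083/0.566 = 0.147.

0.147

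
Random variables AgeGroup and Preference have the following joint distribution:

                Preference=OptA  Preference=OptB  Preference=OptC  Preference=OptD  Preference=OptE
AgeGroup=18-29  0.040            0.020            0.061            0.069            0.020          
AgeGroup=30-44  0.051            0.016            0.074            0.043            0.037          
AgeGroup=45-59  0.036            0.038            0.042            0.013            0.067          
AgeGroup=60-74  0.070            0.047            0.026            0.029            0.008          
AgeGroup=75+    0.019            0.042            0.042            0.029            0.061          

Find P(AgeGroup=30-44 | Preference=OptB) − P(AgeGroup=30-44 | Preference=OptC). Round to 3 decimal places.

P(Preference=OptB) = 0.020 + 0.016 + 0.038 + 0.047 + 0.042 = 0.163; P(AgeGroup=30-44 | Preference=OptB) = 0.016/0.163 = 0.0982.
P(Preference=OptC) = 0.061 + 0.074 + 0.042 + 0.026 + 0.042 = 0.245; P(AgeGroup=30-44 | Preference=OptC) = 0.074/0.245 = 0.3020.
Difference = -0.204.

-0.204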